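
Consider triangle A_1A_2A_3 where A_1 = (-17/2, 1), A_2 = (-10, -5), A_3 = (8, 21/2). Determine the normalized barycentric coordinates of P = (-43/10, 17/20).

Signed area of the reference triangle: [A_1A_2A_3] = ½·((-17/2)·(-5−(21/2)) + (-10)·(21/2−1) + 8·(1−(-5))) = ½·(527/4 − 95 + 48) = 339/8.
[PA_2A_3] = ½·((-43/10)·(-5−(21/2)) + (-10)·(21/2−(17/20)) + 8·(17/20−(-5))) = ½·(1333/20 − 193/2 + 234/5) = 339/40, so the A_1-coordinate is (339/40)/(339/8) = 1/5.
[A_1PA_3] = ½·((-17/2)·(17/20−(21/2)) + (-43/10)·(21/2−1) + 8·(1−(17/20))) = ½·(3281/40 − 817/20 + 6/5) = 339/16, so the A_2-coordinate is 1/2.
[A_1A_2P] = ½·((-17/2)·(-5−(17/20)) + (-10)·(17/20−1) + (-43/10)·(1−(-5))) = ½·(1989/40 + 3/2 − 129/5) = 1017/80, so the A_3-coordinate is 3/10.
Check: 1/5 + 1/2 + 3/10 = 1.

(1/5, 1/2, 3/10)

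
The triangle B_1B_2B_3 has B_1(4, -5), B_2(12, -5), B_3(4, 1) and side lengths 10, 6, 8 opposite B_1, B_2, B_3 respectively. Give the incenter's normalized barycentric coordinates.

(5/12, 1/4, 1/3)

The incenter has barycentric coordinates proportional to the opposite side lengths: (10 : 6 : 8).
Normalizing by 10+6+8 = 24 gives (5/12, 1/4, 1/3).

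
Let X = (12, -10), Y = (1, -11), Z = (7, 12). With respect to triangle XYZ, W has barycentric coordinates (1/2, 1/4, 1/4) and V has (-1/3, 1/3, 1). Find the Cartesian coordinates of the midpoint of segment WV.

(17/3, 83/24)

Barycentric coordinates of the midpoint are the average: (1/12, 7/24, 5/8).
Converting: (1/12)·X + (7/24)·Y + (5/8)·Z = (17/3, 83/24).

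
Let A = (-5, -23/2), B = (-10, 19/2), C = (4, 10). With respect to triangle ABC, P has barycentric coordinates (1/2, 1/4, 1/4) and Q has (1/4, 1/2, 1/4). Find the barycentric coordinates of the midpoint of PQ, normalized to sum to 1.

(3/8, 3/8, 1/4)

Since both coordinate triples sum to 1, the midpoint's barycentrics are the componentwise average.
(1/2+1/4)/2 = 3/8; similarly 3/8 and 1/4.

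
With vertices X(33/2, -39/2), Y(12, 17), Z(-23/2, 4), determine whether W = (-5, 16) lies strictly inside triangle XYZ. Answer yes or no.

no

Barycentric coordinates of W: (-158/733, 391/733, 500/733).
The three coordinates are negative, positive, positive; a point is interior exactly when all three are positive.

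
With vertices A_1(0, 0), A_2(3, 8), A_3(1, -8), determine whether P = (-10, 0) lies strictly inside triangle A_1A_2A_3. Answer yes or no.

no

Barycentric coordinates of P: (6, -5/2, -5/2).
The three coordinates are positive, negative, negative; a point is interior exactly when all three are positive.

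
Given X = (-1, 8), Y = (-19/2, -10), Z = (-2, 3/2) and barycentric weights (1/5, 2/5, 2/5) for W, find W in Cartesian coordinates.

W = (1/5)·X + (2/5)·Y + (2/5)·Z.
x-coordinate: (1/5)·(-1) + (2/5)·(-19/2) + (2/5)·(-2) = -24/5.
y-coordinate: (1/5)·8 + (2/5)·(-10) + (2/5)·(3/2) = -9/5.

(-24/5, -9/5)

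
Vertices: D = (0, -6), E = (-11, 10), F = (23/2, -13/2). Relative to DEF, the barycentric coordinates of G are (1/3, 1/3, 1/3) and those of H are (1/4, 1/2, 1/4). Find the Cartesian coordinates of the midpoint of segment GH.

Barycentric coordinates of the midpoint are the average: (7/24, 5/12, 7/24).
Converting: (7/24)·D + (5/12)·E + (7/24)·F = (-59/48, 25/48).

(-59/48, 25/48)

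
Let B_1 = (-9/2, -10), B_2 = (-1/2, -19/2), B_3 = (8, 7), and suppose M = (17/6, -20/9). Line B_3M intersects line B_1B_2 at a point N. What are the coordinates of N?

Barycentric coordinates of M with respect to B_1B_2B_3: (1/9, 4/9, 4/9).
On side B_1B_2 the B_3-coordinate is zero; dropping M's B_3-weight 4/9 and renormalizing the remaining 1/9 : 4/9 gives weights 1/5, 4/5 on B_1, B_2.
N = (1/5)·(-9/2, -10) + (4/5)·(-1/2, -19/2) = (-13/10, -48/5).

(-13/10, -48/5)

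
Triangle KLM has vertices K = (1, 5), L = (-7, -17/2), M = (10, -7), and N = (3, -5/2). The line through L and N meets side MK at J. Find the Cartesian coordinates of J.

(11/2, -1)

Barycentric coordinates of N with respect to KLM: (2/5, 1/5, 2/5).
On side MK the L-coordinate is zero; dropping N's L-weight 1/5 and renormalizing the remaining 2/5 : 2/5 gives weights 1/2, 1/2 on M, K.
J = (1/2)·(10, -7) + (1/2)·(1, 5) = (11/2, -1).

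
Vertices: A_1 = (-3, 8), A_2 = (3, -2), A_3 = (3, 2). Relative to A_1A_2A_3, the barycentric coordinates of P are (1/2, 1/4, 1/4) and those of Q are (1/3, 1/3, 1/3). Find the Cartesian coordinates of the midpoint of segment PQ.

Barycentric coordinates of the midpoint are the average: (5/12, 7/24, 7/24).
Converting: (5/12)·A_1 + (7/24)·A_2 + (7/24)·A_3 = (1/2, 10/3).

(1/2, 10/3)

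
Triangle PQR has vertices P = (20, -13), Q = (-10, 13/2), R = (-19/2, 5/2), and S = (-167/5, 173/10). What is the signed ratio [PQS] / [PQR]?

6/5

[PQR] = ½·(20·(13/2−(5/2)) + (-10)·(5/2−(-13)) + (-19/2)·(-13−(13/2))) = ½·(80 − 155 + 741/4) = 441/8.
[PQS] = ½·(20·(13/2−(173/10)) + (-10)·(173/10−(-13)) + (-167/5)·(-13−(13/2))) = ½·(-216 − 303 + 6513/10) = 1323/20, so the ratio is (1323/20)/(441/8) = 6/5.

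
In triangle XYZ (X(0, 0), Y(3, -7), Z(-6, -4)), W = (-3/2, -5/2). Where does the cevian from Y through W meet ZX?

(-12/5, -8/5)

Barycentric coordinates of W with respect to XYZ: (1/2, 1/6, 1/3).
On side ZX the Y-coordinate is zero; dropping W's Y-weight 1/6 and renormalizing the remaining 1/3 : 1/2 gives weights 2/5, 3/5 on Z, X.
V = (2/5)·(-6, -4) + (3/5)·(0, 0) = (-12/5, -8/5).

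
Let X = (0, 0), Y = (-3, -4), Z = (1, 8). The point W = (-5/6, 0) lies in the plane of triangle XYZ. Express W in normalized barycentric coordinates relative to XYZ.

(1/2, 1/3, 1/6)

Signed area of the reference triangle: [XYZ] = ½·(0·(-4−8) + (-3)·(8−0) + 1·(0−(-4))) = ½·(0 − 24 + 4) = -10.
[WYZ] = ½·((-5/6)·(-4−8) + (-3)·(8−0) + 1·(0−(-4))) = ½·(10 − 24 + 4) = -5, so the X-coordinate is (-5)/(-10) = 1/2.
[XWZ] = ½·(0·(0−8) + (-5/6)·(8−0) + 1·(0−0)) = ½·(0 − 20/3 + 0) = -10/3, so the Y-coordinate is 1/3.
[XYW] = ½·(0·(-4−0) + (-3)·(0−0) + (-5/6)·(0−(-4))) = ½·(0 + 0 − 10/3) = -5/3, so the Z-coordinate is 1/6.
Check: 1/2 + 1/3 + 1/6 = 1.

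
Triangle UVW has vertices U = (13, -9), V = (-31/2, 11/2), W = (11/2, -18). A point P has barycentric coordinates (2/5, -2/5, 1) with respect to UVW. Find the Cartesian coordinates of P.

(169/10, -119/5)

P = (2/5)·U + (-2/5)·V + 1·W.
x-coordinate: (2/5)·13 + (-2/5)·(-31/2) + 1·(11/2) = 169/10.
y-coordinate: (2/5)·(-9) + (-2/5)·(11/2) + 1·(-18) = -119/5.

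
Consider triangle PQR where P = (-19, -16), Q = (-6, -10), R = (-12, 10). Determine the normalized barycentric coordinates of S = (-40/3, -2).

Signed area of the reference triangle: [PQR] = ½·((-19)·(-10−10) + (-6)·(10−(-16)) + (-12)·(-16−(-10))) = ½·(380 − 156 + 72) = 148.
[SQR] = ½·((-40/3)·(-10−10) + (-6)·(10−(-2)) + (-12)·(-2−(-10))) = ½·(800/3 − 72 − 96) = 148/3, so the P-coordinate is (148/3)/148 = 1/3.
[PSR] = ½·((-19)·(-2−10) + (-40/3)·(10−(-16)) + (-12)·(-16−(-2))) = ½·(228 − 1040/3 + 168) = 74/3, so the Q-coordinate is 1/6.
[PQS] = ½·((-19)·(-10−(-2)) + (-6)·(-2−(-16)) + (-40/3)·(-16−(-10))) = ½·(152 − 84 + 80) = 74, so the R-coordinate is 1/2.
Check: 1/3 + 1/6 + 1/2 = 1.

(1/3, 1/6, 1/2)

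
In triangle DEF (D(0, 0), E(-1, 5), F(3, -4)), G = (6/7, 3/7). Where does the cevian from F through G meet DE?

(-3/4, 15/4)

Barycentric coordinates of G with respect to DEF: (1/7, 3/7, 3/7).
On side DE the F-coordinate is zero; dropping G's F-weight 3/7 and renormalizing the remaining 1/7 : 3/7 gives weights 1/4, 3/4 on D, E.
H = (1/4)·(0, 0) + (3/4)·(-1, 5) = (-3/4, 15/4).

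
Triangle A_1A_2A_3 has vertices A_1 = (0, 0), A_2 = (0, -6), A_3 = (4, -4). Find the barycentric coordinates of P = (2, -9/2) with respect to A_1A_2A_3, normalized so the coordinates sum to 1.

(1/12, 5/12, 1/2)

Signed area of the reference triangle: [A_1A_2A_3] = ½·(0·(-6−(-4)) + 0·(-4−0) + 4·(0−(-6))) = ½·(0 + 0 + 24) = 12.
[PA_2A_3] = ½·(2·(-6−(-4)) + 0·(-4−(-9/2)) + 4·(-9/2−(-6))) = ½·(-4 + 0 + 6) = 1, so the A_1-coordinate is 1/12 = 1/12.
[A_1PA_3] = ½·(0·(-9/2−(-4)) + 2·(-4−0) + 4·(0−(-9/2))) = ½·(0 − 8 + 18) = 5, so the A_2-coordinate is 5/12.
[A_1A_2P] = ½·(0·(-6−(-9/2)) + 0·(-9/2−0) + 2·(0−(-6))) = ½·(0 + 0 + 12) = 6, so the A_3-coordinate is 1/2.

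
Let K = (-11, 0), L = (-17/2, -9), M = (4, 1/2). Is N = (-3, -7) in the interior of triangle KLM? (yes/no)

Barycentric coordinates of N: (-1/5, 4/5, 2/5).
The three coordinates are negative, positive, positive; a point is interior exactly when all three are positive.

no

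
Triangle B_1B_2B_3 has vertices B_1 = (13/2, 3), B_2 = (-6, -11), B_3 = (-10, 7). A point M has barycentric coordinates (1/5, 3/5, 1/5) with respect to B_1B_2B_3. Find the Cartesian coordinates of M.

(-43/10, -23/5)

M = (1/5)·B_1 + (3/5)·B_2 + (1/5)·B_3.
x-coordinate: (1/5)·(13/2) + (3/5)·(-6) + (1/5)·(-10) = -43/10.
y-coordinate: (1/5)·3 + (3/5)·(-11) + (1/5)·7 = -23/5.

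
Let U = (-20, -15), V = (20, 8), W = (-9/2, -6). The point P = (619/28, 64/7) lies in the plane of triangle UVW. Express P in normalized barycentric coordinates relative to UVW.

Signed area of the reference triangle: [UVW] = ½·((-20)·(8−(-6)) + 20·(-6−(-15)) + (-9/2)·(-15−8)) = ½·(-280 + 180 + 207/2) = 7/4.
[PVW] = ½·((619/28)·(8−(-6)) + 20·(-6−(64/7)) + (-9/2)·(64/7−8)) = ½·(619/2 − 2120/7 − 36/7) = 3/4, so the U-coordinate is (3/4)/(7/4) = 3/7.
[UPW] = ½·((-20)·(64/7−(-6)) + (619/28)·(-6−(-15)) + (-9/2)·(-15−(64/7))) = ½·(-2120/7 + 5571/28 + 1521/14) = 19/8, so the V-coordinate is 19/14.
[UVP] = ½·((-20)·(8−(64/7)) + 20·(64/7−(-15)) + (619/28)·(-15−8)) = ½·(160/7 + 3380/7 − 14237/28) = -11/8, so the W-coordinate is -11/14.

(3/7, 19/14, -11/14)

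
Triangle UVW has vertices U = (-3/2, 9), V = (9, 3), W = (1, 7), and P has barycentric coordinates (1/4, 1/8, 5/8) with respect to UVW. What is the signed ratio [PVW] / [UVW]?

1/4

The signed ratio [PVW]/[UVW] equals the barycentric coordinate of P at vertex U, which is 1/4.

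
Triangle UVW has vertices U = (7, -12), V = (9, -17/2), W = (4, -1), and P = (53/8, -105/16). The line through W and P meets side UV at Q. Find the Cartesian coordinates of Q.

Barycentric coordinates of P with respect to UVW: (1/4, 3/8, 3/8).
On side UV the W-coordinate is zero; dropping P's W-weight 3/8 and renormalizing the remaining 1/4 : 3/8 gives weights 2/5, 3/5 on U, V.
Q = (2/5)·(7, -12) + (3/5)·(9, -17/2) = (41/5, -99/10).

(41/5, -99/10)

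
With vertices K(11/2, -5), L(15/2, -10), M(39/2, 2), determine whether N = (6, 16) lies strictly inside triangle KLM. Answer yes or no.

no

Barycentric coordinates of N: (55/14, -83/24, 89/168).
The three coordinates are positive, negative, positive; a point is interior exactly when all three are positive.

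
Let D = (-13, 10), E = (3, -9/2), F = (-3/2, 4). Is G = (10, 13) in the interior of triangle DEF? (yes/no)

Barycentric coordinates of G: (-553/283, -690/283, 1526/283).
The three coordinates are negative, negative, positive; a point is interior exactly when all three are positive.

no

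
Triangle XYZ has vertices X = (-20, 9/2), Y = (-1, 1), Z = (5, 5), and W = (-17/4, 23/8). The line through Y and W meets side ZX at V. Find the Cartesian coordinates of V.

Barycentric coordinates of W with respect to XYZ: (1/4, 1/2, 1/4).
On side ZX the Y-coordinate is zero; dropping W's Y-weight 1/2 and renormalizing the remaining 1/4 : 1/4 gives weights 1/2, 1/2 on Z, X.
V = (1/2)·(5, 5) + (1/2)·(-20, 9/2) = (-15/2, 19/4).

(-15/2, 19/4)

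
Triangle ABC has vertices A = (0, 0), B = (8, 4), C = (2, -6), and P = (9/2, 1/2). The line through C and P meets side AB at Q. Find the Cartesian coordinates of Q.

Barycentric coordinates of P with respect to ABC: (1/4, 1/2, 1/4).
On side AB the C-coordinate is zero; dropping P's C-weight 1/4 and renormalizing the remaining 1/4 : 1/2 gives weights 1/3, 2/3 on A, B.
Q = (1/3)·(0, 0) + (2/3)·(8, 4) = (16/3, 8/3).

(16/3, 8/3)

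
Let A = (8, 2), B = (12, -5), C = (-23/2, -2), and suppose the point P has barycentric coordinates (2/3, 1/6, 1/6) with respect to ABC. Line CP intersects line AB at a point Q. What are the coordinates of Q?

Line CP meets AB where the C-coordinate vanishes; zeroing P's C-weight and renormalizing leaves A, B-weights 2/3 : 1/6 → (4/5, 1/5).
So Q = (4/5)·A + (1/5)·B = (44/5, 3/5).

(44/5, 3/5)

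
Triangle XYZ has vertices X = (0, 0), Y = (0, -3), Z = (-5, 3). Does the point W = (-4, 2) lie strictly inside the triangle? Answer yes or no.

Barycentric coordinates of W: (1/15, 2/15, 4/5).
The three coordinates are positive, positive, positive; a point is interior exactly when all three are positive.

yes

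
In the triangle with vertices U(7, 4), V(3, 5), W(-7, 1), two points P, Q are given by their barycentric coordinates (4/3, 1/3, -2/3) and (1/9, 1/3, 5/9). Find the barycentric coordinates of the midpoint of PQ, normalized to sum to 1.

(13/18, 1/3, -1/18)

Since both coordinate triples sum to 1, the midpoint's barycentrics are the componentwise average.
(4/3+1/9)/2 = 13/18; similarly 1/3 and -1/18.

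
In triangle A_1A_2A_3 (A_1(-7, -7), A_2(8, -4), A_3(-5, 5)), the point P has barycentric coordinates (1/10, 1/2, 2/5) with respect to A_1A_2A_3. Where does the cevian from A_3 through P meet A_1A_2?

(11/2, -9/2)

Line A_3P meets A_1A_2 where the A_3-coordinate vanishes; zeroing P's A_3-weight and renormalizing leaves A_1, A_2-weights 1/10 : 1/2 → (1/6, 5/6).
So Q = (1/6)·A_1 + (5/6)·A_2 = (11/2, -9/2).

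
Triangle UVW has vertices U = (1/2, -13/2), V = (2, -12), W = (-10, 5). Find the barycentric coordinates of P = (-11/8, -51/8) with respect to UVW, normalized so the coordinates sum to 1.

Signed area of the reference triangle: [UVW] = ½·((1/2)·(-12−5) + 2·(5−(-13/2)) + (-10)·(-13/2−(-12))) = ½·(-17/2 + 23 − 55) = -81/4.
[PVW] = ½·((-11/8)·(-12−5) + 2·(5−(-51/8)) + (-10)·(-51/8−(-12))) = ½·(187/8 + 91/4 − 225/4) = -81/16, so the U-coordinate is (-81/16)/(-81/4) = 1/4.
[UPW] = ½·((1/2)·(-51/8−5) + (-11/8)·(5−(-13/2)) + (-10)·(-13/2−(-51/8))) = ½·(-91/16 − 253/16 + 5/4) = -81/8, so the V-coordinate is 1/2.
[UVP] = ½·((1/2)·(-12−(-51/8)) + 2·(-51/8−(-13/2)) + (-11/8)·(-13/2−(-12))) = ½·(-45/16 + 1/4 − 121/16) = -81/16, so the W-coordinate is 1/4.

(1/4, 1/2, 1/4)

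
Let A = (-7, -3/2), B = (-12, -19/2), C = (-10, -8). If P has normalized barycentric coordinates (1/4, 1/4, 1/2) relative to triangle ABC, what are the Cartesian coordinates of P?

(-39/4, -27/4)

P = (1/4)·A + (1/4)·B + (1/2)·C.
x-coordinate: (1/4)·(-7) + (1/4)·(-12) + (1/2)·(-10) = -39/4.
y-coordinate: (1/4)·(-3/2) + (1/4)·(-19/2) + (1/2)·(-8) = -27/4.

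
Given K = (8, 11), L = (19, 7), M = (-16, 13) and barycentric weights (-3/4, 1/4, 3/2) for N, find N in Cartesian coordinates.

(-101/4, 13)

N = (-3/4)·K + (1/4)·L + (3/2)·M.
x-coordinate: (-3/4)·8 + (1/4)·19 + (3/2)·(-16) = -101/4.
y-coordinate: (-3/4)·11 + (1/4)·7 + (3/2)·13 = 13.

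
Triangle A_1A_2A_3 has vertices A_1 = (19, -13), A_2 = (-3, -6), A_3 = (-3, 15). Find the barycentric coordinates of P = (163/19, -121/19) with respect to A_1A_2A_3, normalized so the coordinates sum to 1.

(10/19, 6/19, 3/19)

Signed area of the reference triangle: [A_1A_2A_3] = ½·(19·(-6−15) + (-3)·(15−(-13)) + (-3)·(-13−(-6))) = ½·(-399 − 84 + 21) = -231.
[PA_2A_3] = ½·((163/19)·(-6−15) + (-3)·(15−(-121/19)) + (-3)·(-121/19−(-6))) = ½·(-3423/19 − 1218/19 + 21/19) = -2310/19, so the A_1-coordinate is (-2310/19)/(-231) = 10/19.
[A_1PA_3] = ½·(19·(-121/19−15) + (163/19)·(15−(-13)) + (-3)·(-13−(-121/19))) = ½·(-406 + 4564/19 + 378/19) = -1386/19, so the A_2-coordinate is 6/19.
[A_1A_2P] = ½·(19·(-6−(-121/19)) + (-3)·(-121/19−(-13)) + (163/19)·(-13−(-6))) = ½·(7 − 378/19 − 1141/19) = -693/19, so the A_3-coordinate is 3/19.
Check: 10/19 + 6/19 + 3/19 = 1.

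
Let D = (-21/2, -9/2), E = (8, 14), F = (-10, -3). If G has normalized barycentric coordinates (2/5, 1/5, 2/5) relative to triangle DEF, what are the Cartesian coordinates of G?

G = (2/5)·D + (1/5)·E + (2/5)·F.
x-coordinate: (2/5)·(-21/2) + (1/5)·8 + (2/5)·(-10) = -33/5.
y-coordinate: (2/5)·(-9/2) + (1/5)·14 + (2/5)·(-3) = -1/5.

(-33/5, -1/5)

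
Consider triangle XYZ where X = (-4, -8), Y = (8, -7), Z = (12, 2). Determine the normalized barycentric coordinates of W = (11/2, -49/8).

(1/4, 5/8, 1/8)

Signed area of the reference triangle: [XYZ] = ½·((-4)·(-7−2) + 8·(2−(-8)) + 12·(-8−(-7))) = ½·(36 + 80 − 12) = 52.
[WYZ] = ½·((11/2)·(-7−2) + 8·(2−(-49/8)) + 12·(-49/8−(-7))) = ½·(-99/2 + 65 + 21/2) = 13, so the X-coordinate is 13/52 = 1/4.
[XWZ] = ½·((-4)·(-49/8−2) + (11/2)·(2−(-8)) + 12·(-8−(-49/8))) = ½·(65/2 + 55 − 45/2) = 65/2, so the Y-coordinate is 5/8.
[XYW] = ½·((-4)·(-7−(-49/8)) + 8·(-49/8−(-8)) + (11/2)·(-8−(-7))) = ½·(7/2 + 15 − 11/2) = 13/2, so the Z-coordinate is 1/8.
Check: 1/4 + 5/8 + 1/8 = 1.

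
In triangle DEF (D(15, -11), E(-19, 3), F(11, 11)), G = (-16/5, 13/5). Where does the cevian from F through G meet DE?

(-65/7, -1)

Barycentric coordinates of G with respect to DEF: (1/5, 1/2, 3/10).
On side DE the F-coordinate is zero; dropping G's F-weight 3/10 and renormalizing the remaining 1/5 : 1/2 gives weights 2/7, 5/7 on D, E.
H = (2/7)·(15, -11) + (5/7)·(-19, 3) = (-65/7, -1).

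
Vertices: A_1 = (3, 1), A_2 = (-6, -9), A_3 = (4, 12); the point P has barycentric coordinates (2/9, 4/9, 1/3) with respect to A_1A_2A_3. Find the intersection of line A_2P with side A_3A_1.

Line A_2P meets A_3A_1 where the A_2-coordinate vanishes; zeroing P's A_2-weight and renormalizing leaves A_3, A_1-weights 1/3 : 2/9 → (3/5, 2/5).
So Q = (3/5)·A_3 + (2/5)·A_1 = (18/5, 38/5).

(18/5, 38/5)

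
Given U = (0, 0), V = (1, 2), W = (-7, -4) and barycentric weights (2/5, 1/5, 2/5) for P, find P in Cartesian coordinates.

(-13/5, -6/5)

P = (2/5)·U + (1/5)·V + (2/5)·W.
x-coordinate: (2/5)·0 + (1/5)·1 + (2/5)·(-7) = -13/5.
y-coordinate: (2/5)·0 + (1/5)·2 + (2/5)·(-4) = -6/5.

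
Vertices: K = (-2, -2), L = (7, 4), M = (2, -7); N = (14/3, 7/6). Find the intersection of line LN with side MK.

Barycentric coordinates of N with respect to KLM: (1/6, 2/3, 1/6).
On side MK the L-coordinate is zero; dropping N's L-weight 2/3 and renormalizing the remaining 1/6 : 1/6 gives weights 1/2, 1/2 on M, K.
J = (1/2)·(2, -7) + (1/2)·(-2, -2) = (0, -9/2).

(0, -9/2)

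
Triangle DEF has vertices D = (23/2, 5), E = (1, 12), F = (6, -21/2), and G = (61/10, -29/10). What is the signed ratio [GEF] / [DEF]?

[DEF] = ½·((23/2)·(12−(-21/2)) + 1·(-21/2−5) + 6·(5−12)) = ½·(1035/4 − 31/2 − 42) = 805/8.
[GEF] = ½·((61/10)·(12−(-21/2)) + 1·(-21/2−(-29/10)) + 6·(-29/10−12)) = ½·(549/4 − 38/5 − 447/5) = 161/8, so the ratio is (161/8)/(805/8) = 1/5.

1/5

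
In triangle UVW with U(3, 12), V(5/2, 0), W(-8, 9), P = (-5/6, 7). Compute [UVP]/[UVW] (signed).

[UVW] = ½·(3·(0−9) + (5/2)·(9−12) + (-8)·(12−0)) = ½·(-27 − 15/2 − 96) = -261/4.
[UVP] = ½·(3·(0−7) + (5/2)·(7−12) + (-5/6)·(12−0)) = ½·(-21 − 25/2 − 10) = -87/4, so the ratio is (-87/4)/(-261/4) = 1/3.

1/3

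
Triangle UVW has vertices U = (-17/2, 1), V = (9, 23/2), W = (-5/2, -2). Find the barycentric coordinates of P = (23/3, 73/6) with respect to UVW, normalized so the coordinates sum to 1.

Signed area of the reference triangle: [UVW] = ½·((-17/2)·(23/2−(-2)) + 9·(-2−1) + (-5/2)·(1−(23/2))) = ½·(-459/4 − 27 + 105/4) = -231/4.
[PVW] = ½·((23/3)·(23/2−(-2)) + 9·(-2−(73/6)) + (-5/2)·(73/6−(23/2))) = ½·(207/2 − 255/2 − 5/3) = -77/6, so the U-coordinate is (-77/6)/(-231/4) = 2/9.
[UPW] = ½·((-17/2)·(73/6−(-2)) + (23/3)·(-2−1) + (-5/2)·(1−(73/6))) = ½·(-1445/12 − 23 + 335/12) = -231/4, so the V-coordinate is 1.
[UVP] = ½·((-17/2)·(23/2−(73/6)) + 9·(73/6−1) + (23/3)·(1−(23/2))) = ½·(17/3 + 201/2 − 161/2) = 77/6, so the W-coordinate is -2/9.
Check: 2/9 + 1 − 2/9 = 1.

(2/9, 1, -2/9)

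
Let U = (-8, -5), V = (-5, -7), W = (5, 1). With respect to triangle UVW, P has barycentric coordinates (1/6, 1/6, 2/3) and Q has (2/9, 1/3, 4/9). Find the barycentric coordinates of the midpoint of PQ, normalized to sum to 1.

(7/36, 1/4, 5/9)

Since both coordinate triples sum to 1, the midpoint's barycentrics are the componentwise average.
(1/6+2/9)/2 = 7/36; similarly 1/4 and 5/9.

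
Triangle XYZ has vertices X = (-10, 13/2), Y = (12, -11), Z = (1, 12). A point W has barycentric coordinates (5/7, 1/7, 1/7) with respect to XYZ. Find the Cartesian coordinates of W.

(-37/7, 67/14)

W = (5/7)·X + (1/7)·Y + (1/7)·Z.
x-coordinate: (5/7)·(-10) + (1/7)·12 + (1/7)·1 = -37/7.
y-coordinate: (5/7)·(13/2) + (1/7)·(-11) + (1/7)·12 = 67/14.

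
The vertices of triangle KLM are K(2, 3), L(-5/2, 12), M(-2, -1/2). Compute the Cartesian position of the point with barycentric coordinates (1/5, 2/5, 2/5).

N = (1/5)·K + (2/5)·L + (2/5)·M.
x-coordinate: (1/5)·2 + (2/5)·(-5/2) + (2/5)·(-2) = -7/5.
y-coordinate: (1/5)·3 + (2/5)·12 + (2/5)·(-1/2) = 26/5.

(-7/5, 26/5)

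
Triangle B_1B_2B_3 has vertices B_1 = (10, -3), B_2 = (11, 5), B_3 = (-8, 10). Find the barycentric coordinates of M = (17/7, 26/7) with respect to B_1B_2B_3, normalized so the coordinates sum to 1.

Signed area of the reference triangle: [B_1B_2B_3] = ½·(10·(5−10) + 11·(10−(-3)) + (-8)·(-3−5)) = ½·(-50 + 143 + 64) = 157/2.
[MB_2B_3] = ½·((17/7)·(5−10) + 11·(10−(26/7)) + (-8)·(26/7−5)) = ½·(-85/7 + 484/7 + 72/7) = 471/14, so the B_1-coordinate is (471/14)/(157/2) = 3/7.
[B_1MB_3] = ½·(10·(26/7−10) + (17/7)·(10−(-3)) + (-8)·(-3−(26/7))) = ½·(-440/7 + 221/7 + 376/7) = 157/14, so the B_2-coordinate is 1/7.
[B_1B_2M] = ½·(10·(5−(26/7)) + 11·(26/7−(-3)) + (17/7)·(-3−5)) = ½·(90/7 + 517/7 − 136/7) = 471/14, so the B_3-coordinate is 3/7.

(3/7, 1/7, 3/7)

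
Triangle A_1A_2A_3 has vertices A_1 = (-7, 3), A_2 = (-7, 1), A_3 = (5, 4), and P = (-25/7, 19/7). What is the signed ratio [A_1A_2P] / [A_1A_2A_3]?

[A_1A_2A_3] = ½·((-7)·(1−4) + (-7)·(4−3) + 5·(3−1)) = ½·(21 − 7 + 10) = 12.
[A_1A_2P] = ½·((-7)·(1−(19/7)) + (-7)·(19/7−3) + (-25/7)·(3−1)) = ½·(12 + 2 − 50/7) = 24/7, so the ratio is (24/7)/12 = 2/7.

2/7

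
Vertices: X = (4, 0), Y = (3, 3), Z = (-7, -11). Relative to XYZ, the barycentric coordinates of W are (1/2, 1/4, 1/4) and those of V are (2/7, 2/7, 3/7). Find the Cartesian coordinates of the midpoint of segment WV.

(0, -41/14)

Barycentric coordinates of the midpoint are the average: (11/28, 15/56, 19/56).
Converting: (11/28)·X + (15/56)·Y + (19/56)·Z = (0, -41/14).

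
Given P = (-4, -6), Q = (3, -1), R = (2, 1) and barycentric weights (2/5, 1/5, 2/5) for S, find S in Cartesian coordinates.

S = (2/5)·P + (1/5)·Q + (2/5)·R.
x-coordinate: (2/5)·(-4) + (1/5)·3 + (2/5)·2 = -1/5.
y-coordinate: (2/5)·(-6) + (1/5)·(-1) + (2/5)·1 = -11/5.

(-1/5, -11/5)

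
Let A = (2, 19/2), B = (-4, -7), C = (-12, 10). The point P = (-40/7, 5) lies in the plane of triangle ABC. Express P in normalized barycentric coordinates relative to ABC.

Signed area of the reference triangle: [ABC] = ½·(2·(-7−10) + (-4)·(10−(19/2)) + (-12)·(19/2−(-7))) = ½·(-34 − 2 − 198) = -117.
[PBC] = ½·((-40/7)·(-7−10) + (-4)·(10−5) + (-12)·(5−(-7))) = ½·(680/7 − 20 − 144) = -234/7, so the A-coordinate is (-234/7)/(-117) = 2/7.
[APC] = ½·(2·(5−10) + (-40/7)·(10−(19/2)) + (-12)·(19/2−5)) = ½·(-10 − 20/7 − 54) = -234/7, so the B-coordinate is 2/7.
[ABP] = ½·(2·(-7−5) + (-4)·(5−(19/2)) + (-40/7)·(19/2−(-7))) = ½·(-24 + 18 − 660/7) = -351/7, so the C-coordinate is 3/7.

(2/7, 2/7, 3/7)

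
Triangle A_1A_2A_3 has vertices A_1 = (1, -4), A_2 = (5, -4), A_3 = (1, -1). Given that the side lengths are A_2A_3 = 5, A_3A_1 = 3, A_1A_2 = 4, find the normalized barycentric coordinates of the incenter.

(5/12, 1/4, 1/3)

The incenter has barycentric coordinates proportional to the opposite side lengths: (5 : 3 : 4).
Normalizing by 5+3+4 = 12 gives (5/12, 1/4, 1/3).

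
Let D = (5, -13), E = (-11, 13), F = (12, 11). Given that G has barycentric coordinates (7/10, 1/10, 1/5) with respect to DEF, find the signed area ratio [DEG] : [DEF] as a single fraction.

1/5

The signed ratio [DEG]/[DEF] equals the barycentric coordinate of G at vertex F, which is 1/5.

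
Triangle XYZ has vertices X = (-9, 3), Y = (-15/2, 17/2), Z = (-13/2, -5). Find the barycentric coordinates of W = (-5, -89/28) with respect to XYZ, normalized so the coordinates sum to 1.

Signed area of the reference triangle: [XYZ] = ½·((-9)·(17/2−(-5)) + (-15/2)·(-5−3) + (-13/2)·(3−(17/2))) = ½·(-243/2 + 60 + 143/4) = -103/8.
[WYZ] = ½·((-5)·(17/2−(-5)) + (-15/2)·(-5−(-89/28)) + (-13/2)·(-89/28−(17/2))) = ½·(-135/2 + 765/56 + 4251/56) = 309/28, so the X-coordinate is (309/28)/(-103/8) = -6/7.
[XWZ] = ½·((-9)·(-89/28−(-5)) + (-5)·(-5−3) + (-13/2)·(3−(-89/28))) = ½·(-459/28 + 40 − 2249/56) = -927/112, so the Y-coordinate is 9/14.
[XYW] = ½·((-9)·(17/2−(-89/28)) + (-15/2)·(-89/28−3) + (-5)·(3−(17/2))) = ½·(-2943/28 + 2595/56 + 55/2) = -1751/112, so the Z-coordinate is 17/14.

(-6/7, 9/14, 17/14)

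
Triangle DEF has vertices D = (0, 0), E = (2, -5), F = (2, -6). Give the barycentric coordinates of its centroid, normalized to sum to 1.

The centroid is the average of the vertices, so each weight is 1/3.

(1/3, 1/3, 1/3)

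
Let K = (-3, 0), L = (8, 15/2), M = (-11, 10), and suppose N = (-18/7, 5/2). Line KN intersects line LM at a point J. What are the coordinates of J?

Barycentric coordinates of N with respect to KLM: (5/7, 1/7, 1/7).
On side LM the K-coordinate is zero; dropping N's K-weight 5/7 and renormalizing the remaining 1/7 : 1/7 gives weights 1/2, 1/2 on L, M.
J = (1/2)·(8, 15/2) + (1/2)·(-11, 10) = (-3/2, 35/4).

(-3/2, 35/4)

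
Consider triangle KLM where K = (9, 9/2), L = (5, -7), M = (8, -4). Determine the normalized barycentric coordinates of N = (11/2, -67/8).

(-1/4, 3/4, 1/2)

Signed area of the reference triangle: [KLM] = ½·(9·(-7−(-4)) + 5·(-4−(9/2)) + 8·(9/2−(-7))) = ½·(-27 − 85/2 + 92) = 45/4.
[NLM] = ½·((11/2)·(-7−(-4)) + 5·(-4−(-67/8)) + 8·(-67/8−(-7))) = ½·(-33/2 + 175/8 − 11) = -45/16, so the K-coordinate is (-45/16)/(45/4) = -1/4.
[KNM] = ½·(9·(-67/8−(-4)) + (11/2)·(-4−(9/2)) + 8·(9/2−(-67/8))) = ½·(-315/8 − 187/4 + 103) = 135/16, so the L-coordinate is 3/4.
[KLN] = ½·(9·(-7−(-67/8)) + 5·(-67/8−(9/2)) + (11/2)·(9/2−(-7))) = ½·(99/8 − 515/8 + 253/4) = 45/8, so the M-coordinate is 1/2.
Check: -1/4 + 3/4 + 1/2 = 1.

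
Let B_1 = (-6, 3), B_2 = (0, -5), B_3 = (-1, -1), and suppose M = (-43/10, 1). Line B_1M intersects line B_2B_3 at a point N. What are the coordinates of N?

(-1/3, -11/3)

Barycentric coordinates of M with respect to B_1B_2B_3: (7/10, 1/5, 1/10).
On side B_2B_3 the B_1-coordinate is zero; dropping M's B_1-weight 7/10 and renormalizing the remaining 1/5 : 1/10 gives weights 2/3, 1/3 on B_2, B_3.
N = (2/3)·(0, -5) + (1/3)·(-1, -1) = (-1/3, -11/3).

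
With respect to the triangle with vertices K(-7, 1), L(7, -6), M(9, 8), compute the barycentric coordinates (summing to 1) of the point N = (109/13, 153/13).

(1/13, -4/13, 16/13)

Signed area of the reference triangle: [KLM] = ½·((-7)·(-6−8) + 7·(8−1) + 9·(1−(-6))) = ½·(98 + 49 + 63) = 105.
[NLM] = ½·((109/13)·(-6−8) + 7·(8−(153/13)) + 9·(153/13−(-6))) = ½·(-1526/13 − 343/13 + 2079/13) = 105/13, so the K-coordinate is (105/13)/105 = 1/13.
[KNM] = ½·((-7)·(153/13−8) + (109/13)·(8−1) + 9·(1−(153/13))) = ½·(-343/13 + 763/13 − 1260/13) = -420/13, so the L-coordinate is -4/13.
[KLN] = ½·((-7)·(-6−(153/13)) + 7·(153/13−1) + (109/13)·(1−(-6))) = ½·(1617/13 + 980/13 + 763/13) = 1680/13, so the M-coordinate is 16/13.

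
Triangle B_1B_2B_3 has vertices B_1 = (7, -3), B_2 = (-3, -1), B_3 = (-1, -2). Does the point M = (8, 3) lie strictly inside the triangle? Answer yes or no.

no

Barycentric coordinates of M: (19/6, 49/6, -31/3).
The three coordinates are positive, positive, negative; a point is interior exactly when all three are positive.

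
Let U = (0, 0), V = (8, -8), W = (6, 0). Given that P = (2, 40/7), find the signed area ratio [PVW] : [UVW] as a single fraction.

3/7

[UVW] = ½·(0·(-8−0) + 8·(0−0) + 6·(0−(-8))) = ½·(0 + 0 + 48) = 24.
[PVW] = ½·(2·(-8−0) + 8·(0−(40/7)) + 6·(40/7−(-8))) = ½·(-16 − 320/7 + 576/7) = 72/7, so the ratio is (72/7)/24 = 3/7.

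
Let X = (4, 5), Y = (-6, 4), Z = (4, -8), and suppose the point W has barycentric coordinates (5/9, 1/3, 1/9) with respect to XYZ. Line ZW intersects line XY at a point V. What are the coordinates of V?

(1/4, 37/8)

Line ZW meets XY where the Z-coordinate vanishes; zeroing W's Z-weight and renormalizing leaves X, Y-weights 5/9 : 1/3 → (5/8, 3/8).
So V = (5/8)·X + (3/8)·Y = (1/4, 37/8).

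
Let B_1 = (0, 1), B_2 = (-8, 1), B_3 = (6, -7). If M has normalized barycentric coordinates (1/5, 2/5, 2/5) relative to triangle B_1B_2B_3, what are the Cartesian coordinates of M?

(-4/5, -11/5)

M = (1/5)·B_1 + (2/5)·B_2 + (2/5)·B_3.
x-coordinate: (1/5)·0 + (2/5)·(-8) + (2/5)·6 = -4/5.
y-coordinate: (1/5)·1 + (2/5)·1 + (2/5)·(-7) = -11/5.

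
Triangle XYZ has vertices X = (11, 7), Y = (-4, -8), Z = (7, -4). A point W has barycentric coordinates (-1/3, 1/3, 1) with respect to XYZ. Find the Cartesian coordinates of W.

W = (-1/3)·X + (1/3)·Y + 1·Z.
x-coordinate: (-1/3)·11 + (1/3)·(-4) + 1·7 = 2.
y-coordinate: (-1/3)·7 + (1/3)·(-8) + 1·(-4) = -9.

(2, -9)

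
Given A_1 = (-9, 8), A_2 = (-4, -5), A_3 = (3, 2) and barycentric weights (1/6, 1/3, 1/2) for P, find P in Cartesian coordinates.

(-4/3, 2/3)

P = (1/6)·A_1 + (1/3)·A_2 + (1/2)·A_3.
x-coordinate: (1/6)·(-9) + (1/3)·(-4) + (1/2)·3 = -4/3.
y-coordinate: (1/6)·8 + (1/3)·(-5) + (1/2)·2 = 2/3.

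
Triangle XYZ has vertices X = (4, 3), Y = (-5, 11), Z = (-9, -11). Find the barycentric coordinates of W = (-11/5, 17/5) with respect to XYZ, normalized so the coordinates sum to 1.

Signed area of the reference triangle: [XYZ] = ½·(4·(11−(-11)) + (-5)·(-11−3) + (-9)·(3−11)) = ½·(88 + 70 + 72) = 115.
[WYZ] = ½·((-11/5)·(11−(-11)) + (-5)·(-11−(17/5)) + (-9)·(17/5−11)) = ½·(-242/5 + 72 + 342/5) = 46, so the X-coordinate is 46/115 = 2/5.
[XWZ] = ½·(4·(17/5−(-11)) + (-11/5)·(-11−3) + (-9)·(3−(17/5))) = ½·(288/5 + 154/5 + 18/5) = 46, so the Y-coordinate is 2/5.
[XYW] = ½·(4·(11−(17/5)) + (-5)·(17/5−3) + (-11/5)·(3−11)) = ½·(152/5 − 2 + 88/5) = 23, so the Z-coordinate is 1/5.

(2/5, 2/5, 1/5)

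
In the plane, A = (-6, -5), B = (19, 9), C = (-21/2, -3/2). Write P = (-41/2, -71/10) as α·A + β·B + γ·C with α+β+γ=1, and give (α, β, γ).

Signed area of the reference triangle: [ABC] = ½·((-6)·(9−(-3/2)) + 19·(-3/2−(-5)) + (-21/2)·(-5−9)) = ½·(-63 + 133/2 + 147) = 301/4.
[PBC] = ½·((-41/2)·(9−(-3/2)) + 19·(-3/2−(-71/10)) + (-21/2)·(-71/10−9)) = ½·(-861/4 + 532/5 + 3381/20) = 301/10, so the A-coordinate is (301/10)/(301/4) = 2/5.
[APC] = ½·((-6)·(-71/10−(-3/2)) + (-41/2)·(-3/2−(-5)) + (-21/2)·(-5−(-71/10))) = ½·(168/5 − 287/4 − 441/20) = -301/10, so the B-coordinate is -2/5.
[ABP] = ½·((-6)·(9−(-71/10)) + 19·(-71/10−(-5)) + (-41/2)·(-5−9)) = ½·(-483/5 − 399/10 + 287) = 301/4, so the C-coordinate is 1.

(2/5, -2/5, 1)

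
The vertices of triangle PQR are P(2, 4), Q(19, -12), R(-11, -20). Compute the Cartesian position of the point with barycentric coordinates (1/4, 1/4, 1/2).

(-1/4, -12)

S = (1/4)·P + (1/4)·Q + (1/2)·R.
x-coordinate: (1/4)·2 + (1/4)·19 + (1/2)·(-11) = -1/4.
y-coordinate: (1/4)·4 + (1/4)·(-12) + (1/2)·(-20) = -12.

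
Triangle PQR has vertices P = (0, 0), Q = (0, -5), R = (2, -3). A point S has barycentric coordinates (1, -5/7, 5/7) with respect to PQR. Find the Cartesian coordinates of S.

S = 1·P + (-5/7)·Q + (5/7)·R.
x-coordinate: 1·0 + (-5/7)·0 + (5/7)·2 = 10/7.
y-coordinate: 1·0 + (-5/7)·(-5) + (5/7)·(-3) = 10/7.

(10/7, 10/7)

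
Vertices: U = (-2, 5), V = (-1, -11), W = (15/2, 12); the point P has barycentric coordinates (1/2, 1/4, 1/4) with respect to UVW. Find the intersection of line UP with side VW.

(13/4, 1/2)

Line UP meets VW where the U-coordinate vanishes; zeroing P's U-weight and renormalizing leaves V, W-weights 1/4 : 1/4 → (1/2, 1/2).
So Q = (1/2)·V + (1/2)·W = (13/4, 1/2).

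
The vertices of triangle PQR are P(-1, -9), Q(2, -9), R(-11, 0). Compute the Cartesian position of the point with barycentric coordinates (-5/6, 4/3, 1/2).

(-2, -9/2)

S = (-5/6)·P + (4/3)·Q + (1/2)·R.
x-coordinate: (-5/6)·(-1) + (4/3)·2 + (1/2)·(-11) = -2.
y-coordinate: (-5/6)·(-9) + (4/3)·(-9) + (1/2)·0 = -9/2.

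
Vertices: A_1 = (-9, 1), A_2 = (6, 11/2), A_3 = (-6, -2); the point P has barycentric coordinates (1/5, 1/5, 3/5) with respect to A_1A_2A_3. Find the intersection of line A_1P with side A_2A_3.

Line A_1P meets A_2A_3 where the A_1-coordinate vanishes; zeroing P's A_1-weight and renormalizing leaves A_2, A_3-weights 1/5 : 3/5 → (1/4, 3/4).
So Q = (1/4)·A_2 + (3/4)·A_3 = (-3, -1/8).

(-3, -1/8)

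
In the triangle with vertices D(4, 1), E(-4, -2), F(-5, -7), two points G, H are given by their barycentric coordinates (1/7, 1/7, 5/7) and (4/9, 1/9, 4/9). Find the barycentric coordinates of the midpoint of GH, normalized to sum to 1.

Since both coordinate triples sum to 1, the midpoint's barycentrics are the componentwise average.
(1/7+4/9)/2 = 37/126; similarly 8/63 and 73/126.

(37/126, 8/63, 73/126)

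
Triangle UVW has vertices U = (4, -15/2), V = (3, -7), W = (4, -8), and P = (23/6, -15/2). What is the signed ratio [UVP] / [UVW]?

[UVW] = ½·(4·(-7−(-8)) + 3·(-8−(-15/2)) + 4·(-15/2−(-7))) = ½·(4 − 3/2 − 2) = 1/4.
[UVP] = ½·(4·(-7−(-15/2)) + 3·(-15/2−(-15/2)) + (23/6)·(-15/2−(-7))) = ½·(2 + 0 − 23/12) = 1/24, so the ratio is (1/24)/(1/4) = 1/6.

1/6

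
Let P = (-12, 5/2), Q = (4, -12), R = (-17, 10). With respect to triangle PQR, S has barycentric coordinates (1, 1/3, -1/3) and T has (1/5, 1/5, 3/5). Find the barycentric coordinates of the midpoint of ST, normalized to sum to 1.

(3/5, 4/15, 2/15)

Since both coordinate triples sum to 1, the midpoint's barycentrics are the componentwise average.
(1+1/5)/2 = 3/5; similarly 4/15 and 2/15.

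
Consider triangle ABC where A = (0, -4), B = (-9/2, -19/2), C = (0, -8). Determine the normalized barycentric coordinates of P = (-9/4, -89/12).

Signed area of the reference triangle: [ABC] = ½·(0·(-19/2−(-8)) + (-9/2)·(-8−(-4)) + 0·(-4−(-19/2))) = ½·(0 + 18 + 0) = 9.
[PBC] = ½·((-9/4)·(-19/2−(-8)) + (-9/2)·(-8−(-89/12)) + 0·(-89/12−(-19/2))) = ½·(27/8 + 21/8 + 0) = 3, so the A-coordinate is 3/9 = 1/3.
[APC] = ½·(0·(-89/12−(-8)) + (-9/4)·(-8−(-4)) + 0·(-4−(-89/12))) = ½·(0 + 9 + 0) = 9/2, so the B-coordinate is 1/2.
[ABP] = ½·(0·(-19/2−(-89/12)) + (-9/2)·(-89/12−(-4)) + (-9/4)·(-4−(-19/2))) = ½·(0 + 123/8 − 99/8) = 3/2, so the C-coordinate is 1/6.

(1/3, 1/2, 1/6)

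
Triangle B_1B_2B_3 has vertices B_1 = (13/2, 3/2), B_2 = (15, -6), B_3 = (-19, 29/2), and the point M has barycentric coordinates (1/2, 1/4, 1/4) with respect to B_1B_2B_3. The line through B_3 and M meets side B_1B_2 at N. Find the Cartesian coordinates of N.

(28/3, -1)

Line B_3M meets B_1B_2 where the B_3-coordinate vanishes; zeroing M's B_3-weight and renormalizing leaves B_1, B_2-weights 1/2 : 1/4 → (2/3, 1/3).
So N = (2/3)·B_1 + (1/3)·B_2 = (28/3, -1).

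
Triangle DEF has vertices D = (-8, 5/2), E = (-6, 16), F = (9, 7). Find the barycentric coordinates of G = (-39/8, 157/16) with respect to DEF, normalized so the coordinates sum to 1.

(3/8, 1/2, 1/8)

Signed area of the reference triangle: [DEF] = ½·((-8)·(16−7) + (-6)·(7−(5/2)) + 9·(5/2−16)) = ½·(-72 − 27 − 243/2) = -441/4.
[GEF] = ½·((-39/8)·(16−7) + (-6)·(7−(157/16)) + 9·(157/16−16)) = ½·(-351/8 + 135/8 − 891/16) = -1323/32, so the D-coordinate is (-1323/32)/(-441/4) = 3/8.
[DGF] = ½·((-8)·(157/16−7) + (-39/8)·(7−(5/2)) + 9·(5/2−(157/16))) = ½·(-45/2 − 351/16 − 1053/16) = -441/8, so the E-coordinate is 1/2.
[DEG] = ½·((-8)·(16−(157/16)) + (-6)·(157/16−(5/2)) + (-39/8)·(5/2−16)) = ½·(-99/2 − 351/8 + 1053/16) = -441/32, so the F-coordinate is 1/8.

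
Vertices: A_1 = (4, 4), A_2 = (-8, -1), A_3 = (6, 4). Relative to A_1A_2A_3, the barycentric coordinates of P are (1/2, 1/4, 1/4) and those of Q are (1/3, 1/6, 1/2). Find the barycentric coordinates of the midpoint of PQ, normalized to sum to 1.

(5/12, 5/24, 3/8)

Since both coordinate triples sum to 1, the midpoint's barycentrics are the componentwise average.
(1/2+1/3)/2 = 5/12; similarly 5/24 and 3/8.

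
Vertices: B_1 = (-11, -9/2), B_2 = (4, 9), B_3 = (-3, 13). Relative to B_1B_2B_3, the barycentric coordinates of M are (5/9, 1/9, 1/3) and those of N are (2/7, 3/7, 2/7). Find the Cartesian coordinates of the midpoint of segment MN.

Barycentric coordinates of the midpoint are the average: (53/126, 17/63, 13/42).
Converting: (53/126)·B_1 + (17/63)·B_2 + (13/42)·B_3 = (-94/21, 383/84).

(-94/21, 383/84)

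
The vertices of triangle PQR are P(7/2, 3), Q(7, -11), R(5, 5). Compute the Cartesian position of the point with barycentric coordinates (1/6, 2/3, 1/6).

S = (1/6)·P + (2/3)·Q + (1/6)·R.
x-coordinate: (1/6)·(7/2) + (2/3)·7 + (1/6)·5 = 73/12.
y-coordinate: (1/6)·3 + (2/3)·(-11) + (1/6)·5 = -6.

(73/12, -6)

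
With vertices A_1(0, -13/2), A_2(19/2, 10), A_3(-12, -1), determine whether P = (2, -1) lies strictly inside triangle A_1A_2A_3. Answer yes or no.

Barycentric coordinates of P: (8/13, 4/13, 1/13).
The three coordinates are positive, positive, positive; a point is interior exactly when all three are positive.

yes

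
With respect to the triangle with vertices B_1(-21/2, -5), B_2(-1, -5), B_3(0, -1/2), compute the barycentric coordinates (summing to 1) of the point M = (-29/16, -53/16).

Signed area of the reference triangle: [B_1B_2B_3] = ½·((-21/2)·(-5−(-1/2)) + (-1)·(-1/2−(-5)) + 0·(-5−(-5))) = ½·(189/4 − 9/2 + 0) = 171/8.
[MB_2B_3] = ½·((-29/16)·(-5−(-1/2)) + (-1)·(-1/2−(-53/16)) + 0·(-53/16−(-5))) = ½·(261/32 − 45/16 + 0) = 171/64, so the B_1-coordinate is (171/64)/(171/8) = 1/8.
[B_1MB_3] = ½·((-21/2)·(-53/16−(-1/2)) + (-29/16)·(-1/2−(-5)) + 0·(-5−(-53/16))) = ½·(945/32 − 261/32 + 0) = 171/16, so the B_2-coordinate is 1/2.
[B_1B_2M] = ½·((-21/2)·(-5−(-53/16)) + (-1)·(-53/16−(-5)) + (-29/16)·(-5−(-5))) = ½·(567/32 − 27/16 + 0) = 513/64, so the B_3-coordinate is 3/8.

(1/8, 1/2, 3/8)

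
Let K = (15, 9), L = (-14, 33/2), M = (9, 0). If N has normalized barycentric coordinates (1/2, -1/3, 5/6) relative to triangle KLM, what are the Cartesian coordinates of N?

N = (1/2)·K + (-1/3)·L + (5/6)·M.
x-coordinate: (1/2)·15 + (-1/3)·(-14) + (5/6)·9 = 59/3.
y-coordinate: (1/2)·9 + (-1/3)·(33/2) + (5/6)·0 = -1.

(59/3, -1)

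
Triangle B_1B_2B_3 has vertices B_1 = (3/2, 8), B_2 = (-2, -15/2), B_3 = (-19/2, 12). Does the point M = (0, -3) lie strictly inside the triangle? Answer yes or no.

no

Barycentric coordinates of M: (97/246, 254/369, -61/738).
The three coordinates are positive, positive, negative; a point is interior exactly when all three are positive.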